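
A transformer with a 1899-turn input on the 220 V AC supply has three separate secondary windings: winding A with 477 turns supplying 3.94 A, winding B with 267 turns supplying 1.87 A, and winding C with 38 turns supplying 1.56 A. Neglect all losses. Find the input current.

I_in ≈ 1.28 A

V_A = 220 × 477/1899 = 55.261 V; V_B = 220 × 267/1899 = 30.932 V; V_C = 220 × 38/1899 = 4.4023 V.
P_out = V_A I_A + V_B I_B + V_C I_C = 55.261×3.94 + 30.932×1.87 + 4.4023×1.56 = 217.73 + 57.843 + 6.8676 = 282.44 W.
Ideal ⇒ P_in = P_out, so I_in = P_out/V_in = 282.44/220 = 1.28 A.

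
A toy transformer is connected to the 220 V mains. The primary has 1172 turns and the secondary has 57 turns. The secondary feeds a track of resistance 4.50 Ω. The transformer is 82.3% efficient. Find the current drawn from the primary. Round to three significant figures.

V_s = 220 × 57/1172 = 10.700 V.
I_s = V_s/R = 10.700/4.50 = 2.3777 A.
P_out = V_s I_s = 10.700 × 2.3777 = 25.441 W.
P_in = P_out/η = 25.441/0.823 = 30.912 W.
I_p = P_in/V_p = 30.912/220 = 0.141 A.

I_p ≈ 0.141 A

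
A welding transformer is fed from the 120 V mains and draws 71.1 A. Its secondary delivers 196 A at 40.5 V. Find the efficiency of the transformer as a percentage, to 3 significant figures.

P_in = 120 × 71.1 = 8532.00 W.
P_out = 40.5 × 196 = 7938.00 W.
η = P_out/P_in = 7938.00/8532.00 = 0.930.

η ≈ 93.0%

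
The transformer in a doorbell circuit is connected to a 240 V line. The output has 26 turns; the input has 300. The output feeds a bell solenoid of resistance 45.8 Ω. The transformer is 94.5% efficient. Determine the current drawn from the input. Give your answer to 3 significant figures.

V_out = 240 × 26/300 = 20.800 V.
I_out = V_out/R = 20.800/45.8 = 0.45415 A.
P_out = V_out I_out = 20.800 × 0.45415 = 9.4463 W.
P_in = P_out/η = 9.4463/0.945 = 9.9961 W.
I_in = P_in/V_in = 9.9961/240 = 0.0417 A.

I_in ≈ 0.0417 A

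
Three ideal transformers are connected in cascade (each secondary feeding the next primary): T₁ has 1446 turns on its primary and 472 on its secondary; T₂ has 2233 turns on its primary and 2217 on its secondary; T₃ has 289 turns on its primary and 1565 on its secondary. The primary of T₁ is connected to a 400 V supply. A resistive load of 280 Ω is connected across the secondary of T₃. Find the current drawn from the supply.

After T₁: V = 400.00 × 472/1446 = 130.57 V.
After T₂: V = 130.57 × 2217/2233 = 129.63 V.
After T₃: V = 129.63 × 1565/289 = 701.98 V.
I_load = 701.98/280 = 2.5071 A, so P_out = 701.98 × 2.5071 = 1759.9 W.
All ideal ⇒ P_in = P_out, so I_supply = 1759.9/400 = 4.40 A.

I_supply ≈ 4.40 A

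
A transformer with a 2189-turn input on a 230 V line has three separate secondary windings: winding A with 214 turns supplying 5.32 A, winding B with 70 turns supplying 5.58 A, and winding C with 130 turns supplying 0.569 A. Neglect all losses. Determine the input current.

V_A = 230 × 214/2189 = 22.485 V; V_B = 230 × 70/2189 = 7.3550 V; V_C = 230 × 130/2189 = 13.659 V.
P_out = V_A I_A + V_B I_B + V_C I_C = 22.485×5.32 + 7.3550×5.58 + 13.659×0.569 = 119.62 + 41.041 + 7.7721 = 168.43 W.
Ideal ⇒ P_in = P_out, so I_in = P_out/V_in = 168.43/230 = 0.732 A.

I_in ≈ 0.732 A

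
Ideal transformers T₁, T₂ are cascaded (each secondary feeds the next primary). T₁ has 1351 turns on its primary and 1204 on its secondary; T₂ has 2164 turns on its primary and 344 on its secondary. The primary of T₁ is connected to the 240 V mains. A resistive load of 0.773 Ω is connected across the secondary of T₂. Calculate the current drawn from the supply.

I_supply ≈ 6.23 A

Secondary of T₁: V = 240.00 × 1204/1351 = 213.89 V.
Secondary of T₂: V = 213.89 × 344/2164 = 34.000 V.
I_load = 34.000/0.773 = 43.985 A, so P_out = 34.000 × 43.985 = 1495.5 W.
All ideal ⇒ P_in = P_out, so I_supply = 1495.5/240 = 6.23 A.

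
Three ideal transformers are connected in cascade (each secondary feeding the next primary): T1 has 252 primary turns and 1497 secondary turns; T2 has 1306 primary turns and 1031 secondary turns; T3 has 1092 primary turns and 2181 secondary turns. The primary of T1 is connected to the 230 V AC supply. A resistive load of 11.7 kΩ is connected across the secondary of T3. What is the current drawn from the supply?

Secondary of T1: V = 230.00 × 1497/252 = 1366.3 V.
Secondary of T2: V = 1366.3 × 1031/1306 = 1078.6 V.
Secondary of T3: V = 1078.6 × 2181/1092 = 2154.3 V.
I_load = 2154.3/11700 = 0.18412 A, so P_out = 2154.3 × 0.18412 = 396.65 W.
All ideal ⇒ P_in = P_out, so I_supply = 396.65/230 = 1.72 A.

I_supply ≈ 1.72 A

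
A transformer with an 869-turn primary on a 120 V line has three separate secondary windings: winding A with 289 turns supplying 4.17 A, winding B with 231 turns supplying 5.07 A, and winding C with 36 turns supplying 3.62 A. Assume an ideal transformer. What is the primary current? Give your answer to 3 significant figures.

I_p ≈ 2.88 A

V_A = 120 × 289/869 = 39.908 V; V_B = 120 × 231/869 = 31.899 V; V_C = 120 × 36/869 = 4.9712 V.
P_out = V_A I_A + V_B I_B + V_C I_C = 39.908×4.17 + 31.899×5.07 + 4.9712×3.62 = 166.42 + 161.73 + 17.996 = 346.14 W.
Ideal ⇒ P_in = P_out, so I_p = P_out/V_p = 346.14/120 = 2.88 A.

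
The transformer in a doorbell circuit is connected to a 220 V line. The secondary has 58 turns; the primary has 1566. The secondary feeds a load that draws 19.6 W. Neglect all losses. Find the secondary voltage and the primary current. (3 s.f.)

V_s ≈ 8.15 V, I_p ≈ 0.0891 A

V_s = V_p × N_s/N_p = 220 × 58/1566 = 8.1481 V.
I_s = P/V_s = 19.6/8.1481 = 2.4055 A.
I_p = I_s × N_s/N_p = 2.4055 × 58/1566 = 0.0891 A.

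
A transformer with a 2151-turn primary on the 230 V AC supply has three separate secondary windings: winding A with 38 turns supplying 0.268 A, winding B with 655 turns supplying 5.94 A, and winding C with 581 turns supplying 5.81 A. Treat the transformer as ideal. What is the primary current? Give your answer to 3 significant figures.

I_p ≈ 3.38 A

V_A = 230 × 38/2151 = 4.0632 V; V_B = 230 × 655/2151 = 70.037 V; V_C = 230 × 581/2151 = 62.125 V.
P_out = V_A I_A + V_B I_B + V_C I_C = 4.0632×0.268 + 70.037×5.94 + 62.125×5.81 = 1.0889 + 416.02 + 360.94 = 778.05 W.
Ideal ⇒ P_in = P_out, so I_p = P_out/V_p = 778.05/230 = 3.38 A.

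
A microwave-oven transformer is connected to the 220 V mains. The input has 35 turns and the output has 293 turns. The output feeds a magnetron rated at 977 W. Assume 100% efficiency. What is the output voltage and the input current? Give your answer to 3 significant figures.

V_out = V_in × N_out/N_in = 220 × 293/35 = 1841.7 V.
I_out = P/V_out = 977/1841.7 = 0.53048 A.
I_in = I_out × N_out/N_in = 0.53048 × 293/35 = 4.44 A.

V_out ≈ 1840 V, I_in ≈ 4.44 A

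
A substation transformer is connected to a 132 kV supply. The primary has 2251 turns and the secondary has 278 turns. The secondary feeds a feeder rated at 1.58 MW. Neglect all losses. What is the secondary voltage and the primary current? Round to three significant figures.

V_s ≈ 16300 V, I_p ≈ 12.0 A

V_s = V_p × N_s/N_p = 132000 × 278/2251 = 16302 V.
I_s = P/V_s = 1.58×10^6/16302 = 96.920 A.
I_p = I_s × N_s/N_p = 96.920 × 278/2251 = 12.0 A.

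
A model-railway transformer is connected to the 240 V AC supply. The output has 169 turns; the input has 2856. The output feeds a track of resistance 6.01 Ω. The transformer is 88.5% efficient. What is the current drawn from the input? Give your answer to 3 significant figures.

V_out = 240 × 169/2856 = 14.202 V.
I_out = V_out/R = 14.202/6.01 = 2.3630 A.
P_out = V_out I_out = 14.202 × 2.3630 = 33.559 W.
P_in = P_out/η = 33.559/0.885 = 37.919 W.
I_in = P_in/V_in = 37.919/240 = 0.158 A.

I_in ≈ 0.158 A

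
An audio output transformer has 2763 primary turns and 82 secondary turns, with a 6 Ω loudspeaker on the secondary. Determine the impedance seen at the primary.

Z_p ≈ 6810 Ω

Z_p = (N_p/N_s)² × Z_s = (2763/82)² × 6 = 6810 Ω.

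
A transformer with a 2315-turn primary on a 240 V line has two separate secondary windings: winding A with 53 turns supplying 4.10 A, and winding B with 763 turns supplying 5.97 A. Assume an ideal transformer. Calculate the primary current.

V_A = 240 × 53/2315 = 5.4946 V; V_B = 240 × 763/2315 = 79.102 V.
P_out = V_A I_A + V_B I_B = 5.4946×4.10 + 79.102×5.97 = 22.528 + 472.24 = 494.76 W.
Ideal ⇒ P_in = P_out, so I_p = P_out/V_p = 494.76/240 = 2.06 A.

I_p ≈ 2.06 A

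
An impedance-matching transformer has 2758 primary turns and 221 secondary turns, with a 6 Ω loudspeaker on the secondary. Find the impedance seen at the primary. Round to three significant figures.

Z_p ≈ 934 Ω

Z_p = (N_p/N_s)² × Z_s = (2758/221)² × 6 = 934 Ω.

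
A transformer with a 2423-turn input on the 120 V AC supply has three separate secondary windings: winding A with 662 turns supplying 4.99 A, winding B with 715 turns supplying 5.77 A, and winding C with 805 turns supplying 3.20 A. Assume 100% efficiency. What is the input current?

I_in ≈ 4.13 A

V_A = 120 × 662/2423 = 32.786 V; V_B = 120 × 715/2423 = 35.411 V; V_C = 120 × 805/2423 = 39.868 V.
P_out = V_A I_A + V_B I_B + V_C I_C = 32.786×4.99 + 35.411×5.77 + 39.868×3.20 = 163.60 + 204.32 + 127.58 = 495.50 W.
Ideal ⇒ P_in = P_out, so I_in = P_out/V_in = 495.50/120 = 4.13 A.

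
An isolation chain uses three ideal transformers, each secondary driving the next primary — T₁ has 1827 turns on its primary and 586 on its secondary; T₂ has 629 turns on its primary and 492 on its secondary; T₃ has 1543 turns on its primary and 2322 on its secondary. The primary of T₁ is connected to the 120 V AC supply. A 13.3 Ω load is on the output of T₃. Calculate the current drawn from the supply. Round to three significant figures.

I_supply ≈ 1.29 A

After T₁: V = 120.00 × 586/1827 = 38.489 V.
After T₂: V = 38.489 × 492/629 = 30.106 V.
After T₃: V = 30.106 × 2322/1543 = 45.306 V.
I_load = 45.306/13.3 = 3.4064 A, so P_out = 45.306 × 3.4064 = 154.33 W.
All ideal ⇒ P_in = P_out, so I_supply = 154.33/120 = 1.29 A.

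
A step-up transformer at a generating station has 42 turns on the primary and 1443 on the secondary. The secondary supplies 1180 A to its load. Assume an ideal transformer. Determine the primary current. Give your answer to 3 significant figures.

I_p ≈ 40500 A

For an ideal transformer I_p/I_s = N_s/N_p, so I_p = 1180 × 1443/42 = 40500 A.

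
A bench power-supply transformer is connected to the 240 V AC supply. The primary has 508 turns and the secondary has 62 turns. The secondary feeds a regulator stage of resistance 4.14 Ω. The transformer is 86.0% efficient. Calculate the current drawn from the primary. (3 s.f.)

I_p ≈ 1.00 A

V_s = 240 × 62/508 = 29.291 V.
I_s = V_s/R = 29.291/4.14 = 7.0752 A.
P_out = V_s I_s = 29.291 × 7.0752 = 207.24 W.
P_in = P_out/η = 207.24/0.860 = 240.98 W.
I_p = P_in/V_p = 240.98/240 = 1.00 A.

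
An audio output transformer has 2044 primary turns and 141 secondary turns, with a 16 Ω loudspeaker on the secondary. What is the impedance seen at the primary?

Z_p = (N_p/N_s)² × Z_s = (2044/141)² × 16 = 3360 Ω.

Z_p ≈ 3360 Ω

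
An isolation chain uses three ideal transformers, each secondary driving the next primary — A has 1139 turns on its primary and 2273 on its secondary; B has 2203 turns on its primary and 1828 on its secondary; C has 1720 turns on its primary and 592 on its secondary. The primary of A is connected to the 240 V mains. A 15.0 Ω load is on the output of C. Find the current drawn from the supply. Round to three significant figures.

I_supply ≈ 5.20 A

After A: V = 240.00 × 2273/1139 = 478.95 V.
After B: V = 478.95 × 1828/2203 = 397.42 V.
After C: V = 397.42 × 592/1720 = 136.79 V.
I_load = 136.79/15.0 = 9.1191 A, so P_out = 136.79 × 9.1191 = 1247.4 W.
All ideal ⇒ P_in = P_out, so I_supply = 1247.4/240 = 5.20 A.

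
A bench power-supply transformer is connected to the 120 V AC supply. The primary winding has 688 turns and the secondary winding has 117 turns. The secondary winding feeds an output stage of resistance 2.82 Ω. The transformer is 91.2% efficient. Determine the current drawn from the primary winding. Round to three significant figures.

V_s = 120 × 117/688 = 20.407 V.
I_s = V_s/R = 20.407/2.82 = 7.2365 A.
P_out = V_s I_s = 20.407 × 7.2365 = 147.68 W.
P_in = P_out/η = 147.68/0.912 = 161.92 W.
I_p = P_in/V_p = 161.92/120 = 1.35 A.

I_p ≈ 1.35 A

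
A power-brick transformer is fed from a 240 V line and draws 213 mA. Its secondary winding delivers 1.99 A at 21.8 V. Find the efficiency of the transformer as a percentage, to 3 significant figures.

P_in = 240 × 0.213 = 51.1200 W.
P_out = 21.8 × 1.99 = 43.3820 W.
η = P_out/P_in = 43.3820/51.1200 = 0.849.

η ≈ 84.9%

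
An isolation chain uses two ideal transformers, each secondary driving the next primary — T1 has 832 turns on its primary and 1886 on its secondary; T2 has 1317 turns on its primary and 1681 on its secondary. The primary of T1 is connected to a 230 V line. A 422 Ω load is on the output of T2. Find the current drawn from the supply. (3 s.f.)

I_supply ≈ 4.56 A

After T1: V = 230.00 × 1886/832 = 521.37 V.
After T2: V = 521.37 × 1681/1317 = 665.47 V.
I_load = 665.47/422 = 1.5769 A, so P_out = 665.47 × 1.5769 = 1049.4 W.
All ideal ⇒ P_in = P_out, so I_supply = 1049.4/230 = 4.56 A.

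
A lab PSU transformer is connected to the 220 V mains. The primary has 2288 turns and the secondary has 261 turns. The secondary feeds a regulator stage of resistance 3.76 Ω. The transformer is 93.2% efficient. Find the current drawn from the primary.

I_p ≈ 0.817 A

V_s = 220 × 261/2288 = 25.096 V.
I_s = V_s/R = 25.096/3.76 = 6.6745 A.
P_out = V_s I_s = 25.096 × 6.6745 = 167.50 W.
P_in = P_out/η = 167.50/0.932 = 179.73 W.
I_p = P_in/V_p = 179.73/220 = 0.817 A.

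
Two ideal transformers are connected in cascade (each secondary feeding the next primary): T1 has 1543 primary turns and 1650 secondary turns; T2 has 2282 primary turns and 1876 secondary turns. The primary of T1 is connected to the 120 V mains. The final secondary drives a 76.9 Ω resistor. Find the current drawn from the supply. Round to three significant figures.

I_supply ≈ 1.21 A

After T1: V = 120.00 × 1650/1543 = 128.32 V.
After T2: V = 128.32 × 1876/2282 = 105.49 V.
I_load = 105.49/76.9 = 1.3718 A, so P_out = 105.49 × 1.3718 = 144.71 W.
All ideal ⇒ P_in = P_out, so I_supply = 144.71/120 = 1.21 A.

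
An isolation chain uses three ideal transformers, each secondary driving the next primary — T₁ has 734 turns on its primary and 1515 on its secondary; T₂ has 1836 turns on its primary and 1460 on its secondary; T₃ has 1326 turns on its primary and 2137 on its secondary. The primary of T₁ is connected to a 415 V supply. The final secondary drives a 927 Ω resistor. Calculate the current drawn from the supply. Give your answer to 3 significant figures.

After T₁: V = 415.00 × 1515/734 = 856.57 V.
After T₂: V = 856.57 × 1460/1836 = 681.15 V.
After T₃: V = 681.15 × 2137/1326 = 1097.8 V.
I_load = 1097.8/927 = 1.1842 A, so P_out = 1097.8 × 1.1842 = 1300.0 W.
All ideal ⇒ P_in = P_out, so I_supply = 1300.0/415 = 3.13 A.

I_supply ≈ 3.13 A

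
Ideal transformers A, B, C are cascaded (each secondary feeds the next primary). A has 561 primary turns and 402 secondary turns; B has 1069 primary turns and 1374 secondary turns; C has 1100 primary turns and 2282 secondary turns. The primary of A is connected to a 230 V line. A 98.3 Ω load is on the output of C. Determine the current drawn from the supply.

Secondary of A: V = 230.00 × 402/561 = 164.81 V.
Secondary of B: V = 164.81 × 1374/1069 = 211.84 V.
Secondary of C: V = 211.84 × 2282/1100 = 439.46 V.
I_load = 439.46/98.3 = 4.4706 A, so P_out = 439.46 × 4.4706 = 1964.7 W.
All ideal ⇒ P_in = P_out, so I_supply = 1964.7/230 = 8.54 A.

I_supply ≈ 8.54 A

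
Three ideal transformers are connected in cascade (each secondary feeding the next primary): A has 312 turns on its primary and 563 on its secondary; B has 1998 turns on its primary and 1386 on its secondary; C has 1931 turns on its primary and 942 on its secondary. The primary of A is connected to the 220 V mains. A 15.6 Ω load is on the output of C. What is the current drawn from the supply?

I_supply ≈ 5.26 A

After A: V = 220.00 × 563/312 = 396.99 V.
After B: V = 396.99 × 1386/1998 = 275.39 V.
After C: V = 275.39 × 942/1931 = 134.34 V.
I_load = 134.34/15.6 = 8.6117 A, so P_out = 134.34 × 8.6117 = 1156.9 W.
All ideal ⇒ P_in = P_out, so I_supply = 1156.9/220 = 5.26 A.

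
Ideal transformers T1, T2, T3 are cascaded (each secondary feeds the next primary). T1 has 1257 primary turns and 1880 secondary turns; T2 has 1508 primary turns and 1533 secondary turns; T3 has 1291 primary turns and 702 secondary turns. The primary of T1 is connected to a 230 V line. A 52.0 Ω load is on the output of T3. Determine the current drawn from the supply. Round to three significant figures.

Secondary of T1: V = 230.00 × 1880/1257 = 343.99 V.
Secondary of T2: V = 343.99 × 1533/1508 = 349.70 V.
Secondary of T3: V = 349.70 × 702/1291 = 190.15 V.
I_load = 190.15/52.0 = 3.6568 A, so P_out = 190.15 × 3.6568 = 695.35 W.
All ideal ⇒ P_in = P_out, so I_supply = 695.35/230 = 3.02 A.

I_supply ≈ 3.02 A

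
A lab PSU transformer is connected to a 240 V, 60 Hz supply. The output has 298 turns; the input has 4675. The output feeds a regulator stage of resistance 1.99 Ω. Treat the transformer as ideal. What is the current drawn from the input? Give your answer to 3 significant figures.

V_out = V_in × N_out/N_in = 240 × 298/4675 = 15.298 V.
I_out = V_out/R = 15.298/1.99 = 7.6876 A.
For an ideal transformer I_in N_in = I_out N_out, so I_in = 7.6876 × 298/4675 = 0.490 A.

I_in ≈ 0.490 A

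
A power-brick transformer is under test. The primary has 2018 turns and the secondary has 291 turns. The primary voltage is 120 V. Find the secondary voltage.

V_s ≈ 17.3 V

V_s/V_p = N_s/N_p, so V_s = 120 × 291/2018 = 17.3 V.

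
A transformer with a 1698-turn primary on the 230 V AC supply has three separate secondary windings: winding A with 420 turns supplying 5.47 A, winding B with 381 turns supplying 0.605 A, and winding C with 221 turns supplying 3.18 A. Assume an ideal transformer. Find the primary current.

V_A = 230 × 420/1698 = 56.890 V; V_B = 230 × 381/1698 = 51.608 V; V_C = 230 × 221/1698 = 29.935 V.
P_out = V_A I_A + V_B I_B + V_C I_C = 56.890×5.47 + 51.608×0.605 + 29.935×3.18 = 311.19 + 31.223 + 95.194 = 437.61 W.
Ideal ⇒ P_in = P_out, so I_p = P_out/V_p = 437.61/230 = 1.90 A.

I_p ≈ 1.90 A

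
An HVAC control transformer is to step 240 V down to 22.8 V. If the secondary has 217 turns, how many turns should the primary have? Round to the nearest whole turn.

N_p/N_s = V_p/V_s, so N_p = 217 × 240/22.8 = 2284.2 ≈ 2284 turns.

N_p = 2284 turns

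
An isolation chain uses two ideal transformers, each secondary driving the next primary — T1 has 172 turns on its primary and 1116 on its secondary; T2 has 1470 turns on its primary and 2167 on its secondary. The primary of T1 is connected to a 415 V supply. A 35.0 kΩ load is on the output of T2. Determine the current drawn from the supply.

I_supply ≈ 1.08 A

Secondary of T1: V = 415.00 × 1116/172 = 2692.7 V.
Secondary of T2: V = 2692.7 × 2167/1470 = 3969.4 V.
I_load = 3969.4/35000 = 0.11341 A, so P_out = 3969.4 × 0.11341 = 450.18 W.
All ideal ⇒ P_in = P_out, so I_supply = 450.18/415 = 1.08 A.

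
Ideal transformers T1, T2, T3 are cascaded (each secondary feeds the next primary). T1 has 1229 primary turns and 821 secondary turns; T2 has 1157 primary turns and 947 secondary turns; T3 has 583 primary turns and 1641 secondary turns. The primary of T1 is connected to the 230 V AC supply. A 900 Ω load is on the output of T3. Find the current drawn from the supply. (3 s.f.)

I_supply ≈ 0.605 A

After T1: V = 230.00 × 821/1229 = 153.65 V.
After T2: V = 153.65 × 947/1157 = 125.76 V.
After T3: V = 125.76 × 1641/583 = 353.98 V.
I_load = 353.98/900 = 0.39331 A, so P_out = 353.98 × 0.39331 = 139.22 W.
All ideal ⇒ P_in = P_out, so I_supply = 139.22/230 = 0.605 A.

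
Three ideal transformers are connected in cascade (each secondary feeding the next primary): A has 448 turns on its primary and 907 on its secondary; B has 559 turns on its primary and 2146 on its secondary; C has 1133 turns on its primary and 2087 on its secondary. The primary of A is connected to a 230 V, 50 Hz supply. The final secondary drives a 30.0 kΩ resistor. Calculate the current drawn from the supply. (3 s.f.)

I_supply ≈ 1.57 A

After A: V = 230.00 × 907/448 = 465.65 V.
After B: V = 465.65 × 2146/559 = 1787.6 V.
After C: V = 1787.6 × 2087/1133 = 3292.8 V.
I_load = 3292.8/30000 = 0.10976 A, so P_out = 3292.8 × 0.10976 = 361.42 W.
All ideal ⇒ P_in = P_out, so I_supply = 361.42/230 = 1.57 A.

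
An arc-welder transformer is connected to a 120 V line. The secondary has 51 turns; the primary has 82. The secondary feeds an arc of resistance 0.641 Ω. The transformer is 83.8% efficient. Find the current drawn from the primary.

I_p ≈ 86.4 A

V_s = 120 × 51/82 = 74.634 V.
I_s = V_s/R = 74.634/0.641 = 116.43 A.
P_out = V_s I_s = 74.634 × 116.43 = 8689.9 W.
P_in = P_out/η = 8689.9/0.838 = 10370 W.
I_p = P_in/V_p = 10370/120 = 86.4 A.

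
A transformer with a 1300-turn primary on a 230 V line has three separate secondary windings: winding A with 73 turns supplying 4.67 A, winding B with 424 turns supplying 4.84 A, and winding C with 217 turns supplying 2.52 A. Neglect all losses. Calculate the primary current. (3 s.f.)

V_A = 230 × 73/1300 = 12.915 V; V_B = 230 × 424/1300 = 75.015 V; V_C = 230 × 217/1300 = 38.392 V.
P_out = V_A I_A + V_B I_B + V_C I_C = 12.915×4.67 + 75.015×4.84 + 38.392×2.52 = 60.315 + 363.07 + 96.749 = 520.14 W.
Ideal ⇒ P_in = P_out, so I_p = P_out/V_p = 520.14/230 = 2.26 A.

I_p ≈ 2.26 A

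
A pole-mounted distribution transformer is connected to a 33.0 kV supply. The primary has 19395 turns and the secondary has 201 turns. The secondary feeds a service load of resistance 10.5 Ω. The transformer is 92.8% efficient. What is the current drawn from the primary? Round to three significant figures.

I_p ≈ 0.364 A

V_s = 33000 × 201/19395 = 342.00 V.
I_s = V_s/R = 342.00/10.5 = 32.571 A.
P_out = V_s I_s = 342.00 × 32.571 = 11139 W.
P_in = P_out/η = 11139/0.928 = 12003 W.
I_p = P_in/V_p = 12003/33000 = 0.364 A.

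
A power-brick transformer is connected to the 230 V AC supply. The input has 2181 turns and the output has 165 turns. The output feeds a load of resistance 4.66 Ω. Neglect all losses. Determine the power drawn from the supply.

V_out = V_in × N_out/N_in = 230 × 165/2181 = 17.400 V.
I_out = V_out/R = 17.400/4.66 = 3.7340 A.
I_in = I_out × N_out/N_in = 3.7340 × 165/2181 = 0.28249 A.
P = V_in I_in = 230 × 0.28249 = 65.0 W.

P ≈ 65.0 W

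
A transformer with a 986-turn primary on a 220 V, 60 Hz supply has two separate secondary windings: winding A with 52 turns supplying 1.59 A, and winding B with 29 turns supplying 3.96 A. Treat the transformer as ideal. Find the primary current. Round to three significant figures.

I_p ≈ 0.200 A

V_A = 220 × 52/986 = 11.602 V; V_B = 220 × 29/986 = 6.4706 V.
P_out = V_A I_A + V_B I_B = 11.602×1.59 + 6.4706×3.96 = 18.448 + 25.624 = 44.071 W.
Ideal ⇒ P_in = P_out, so I_p = P_out/V_p = 44.071/220 = 0.200 A.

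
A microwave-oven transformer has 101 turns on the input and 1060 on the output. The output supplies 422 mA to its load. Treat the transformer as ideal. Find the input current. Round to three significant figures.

For an ideal transformer I_in/I_out = N_out/N_in, so I_in = 0.422 × 1060/101 = 4.43 A.

I_in ≈ 4.43 A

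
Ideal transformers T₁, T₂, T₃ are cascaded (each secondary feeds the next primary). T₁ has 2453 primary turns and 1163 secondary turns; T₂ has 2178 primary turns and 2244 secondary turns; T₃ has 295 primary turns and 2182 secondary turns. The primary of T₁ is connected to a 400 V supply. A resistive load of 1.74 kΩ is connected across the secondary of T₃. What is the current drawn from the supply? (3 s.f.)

I_supply ≈ 3.00 A

After T₁: V = 400.00 × 1163/2453 = 189.65 V.
After T₂: V = 189.65 × 2244/2178 = 195.39 V.
After T₃: V = 195.39 × 2182/295 = 1445.2 V.
I_load = 1445.2/1740 = 0.83060 A, so P_out = 1445.2 × 0.83060 = 1200.4 W.
All ideal ⇒ P_in = P_out, so I_supply = 1200.4/400 = 3.00 A.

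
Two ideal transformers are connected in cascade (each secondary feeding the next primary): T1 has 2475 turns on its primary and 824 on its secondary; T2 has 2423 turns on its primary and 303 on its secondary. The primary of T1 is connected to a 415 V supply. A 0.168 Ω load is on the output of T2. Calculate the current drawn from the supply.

I_supply ≈ 4.28 A

After T1: V = 415.00 × 824/2475 = 138.17 V.
After T2: V = 138.17 × 303/2423 = 17.278 V.
I_load = 17.278/0.168 = 102.84 A, so P_out = 17.278 × 102.84 = 1776.9 W.
All ideal ⇒ P_in = P_out, so I_supply = 1776.9/415 = 4.28 A.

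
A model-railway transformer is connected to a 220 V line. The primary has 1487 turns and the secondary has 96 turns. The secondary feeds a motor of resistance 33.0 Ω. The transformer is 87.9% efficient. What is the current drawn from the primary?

I_p ≈ 0.0316 A

V_s = 220 × 96/1487 = 14.203 V.
I_s = V_s/R = 14.203/33.0 = 0.43040 A.
P_out = V_s I_s = 14.203 × 0.43040 = 6.1130 W.
P_in = P_out/η = 6.1130/0.879 = 6.9545 W.
I_p = P_in/V_p = 6.9545/220 = 0.0316 A.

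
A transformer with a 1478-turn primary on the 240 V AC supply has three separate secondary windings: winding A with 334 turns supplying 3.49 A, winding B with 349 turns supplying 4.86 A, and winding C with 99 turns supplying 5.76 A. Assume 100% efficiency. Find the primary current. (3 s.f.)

V_A = 240 × 334/1478 = 54.235 V; V_B = 240 × 349/1478 = 56.671 V; V_C = 240 × 99/1478 = 16.076 V.
P_out = V_A I_A + V_B I_B + V_C I_C = 54.235×3.49 + 56.671×4.86 + 16.076×5.76 = 189.28 + 275.42 + 92.596 = 557.30 W.
Ideal ⇒ P_in = P_out, so I_p = P_out/V_p = 557.30/240 = 2.32 A.

I_p ≈ 2.32 A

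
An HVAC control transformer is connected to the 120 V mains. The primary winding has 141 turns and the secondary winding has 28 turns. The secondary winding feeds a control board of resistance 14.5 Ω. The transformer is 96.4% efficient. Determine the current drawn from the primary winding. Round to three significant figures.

I_p ≈ 0.339 A

V_s = 120 × 28/141 = 23.830 V.
I_s = V_s/R = 23.830/14.5 = 1.6434 A.
P_out = V_s I_s = 23.830 × 1.6434 = 39.163 W.
P_in = P_out/η = 39.163/0.964 = 40.625 W.
I_p = P_in/V_p = 40.625/120 = 0.339 A.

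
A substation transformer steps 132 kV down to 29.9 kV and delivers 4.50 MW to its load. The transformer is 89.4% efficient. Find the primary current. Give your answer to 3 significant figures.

P_in = P_out/η = 4.50×10^6/0.894 = 5.0336×10^6 W.
I_p = P_in/V_p = 5.0336×10^6/132000 = 38.1 A.

I_p ≈ 38.1 A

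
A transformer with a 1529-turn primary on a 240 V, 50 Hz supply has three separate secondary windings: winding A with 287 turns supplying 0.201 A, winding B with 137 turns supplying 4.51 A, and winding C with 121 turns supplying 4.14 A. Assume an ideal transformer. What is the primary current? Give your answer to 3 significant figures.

V_A = 240 × 287/1529 = 45.049 V; V_B = 240 × 137/1529 = 21.504 V; V_C = 240 × 121/1529 = 18.993 V.
P_out = V_A I_A + V_B I_B + V_C I_C = 45.049×0.201 + 21.504×4.51 + 18.993×4.14 = 9.0549 + 96.984 + 78.630 = 184.67 W.
Ideal ⇒ P_in = P_out, so I_p = P_out/V_p = 184.67/240 = 0.769 A.

I_p ≈ 0.769 A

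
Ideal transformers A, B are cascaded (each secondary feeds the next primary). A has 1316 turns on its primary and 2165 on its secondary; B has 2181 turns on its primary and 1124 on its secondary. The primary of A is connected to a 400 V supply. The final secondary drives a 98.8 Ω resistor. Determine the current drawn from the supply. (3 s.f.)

I_supply ≈ 2.91 A

After A: V = 400.00 × 2165/1316 = 658.05 V.
After B: V = 658.05 × 1124/2181 = 339.14 V.
I_load = 339.14/98.8 = 3.4325 A, so P_out = 339.14 × 3.4325 = 1164.1 W.
All ideal ⇒ P_in = P_out, so I_supply = 1164.1/400 = 2.91 A.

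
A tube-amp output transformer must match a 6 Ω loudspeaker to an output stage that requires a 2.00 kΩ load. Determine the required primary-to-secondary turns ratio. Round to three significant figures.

Z_p/Z_s = (N_p/N_s)², so N_p/N_s = √(2000/6) = √333 = 18.3.

N_p/N_s ≈ 18.3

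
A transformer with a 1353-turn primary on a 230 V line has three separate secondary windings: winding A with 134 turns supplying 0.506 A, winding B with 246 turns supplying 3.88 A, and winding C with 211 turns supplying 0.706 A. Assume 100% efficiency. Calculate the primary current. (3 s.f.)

I_p ≈ 0.866 A

V_A = 230 × 134/1353 = 22.779 V; V_B = 230 × 246/1353 = 41.818 V; V_C = 230 × 211/1353 = 35.868 V.
P_out = V_A I_A + V_B I_B + V_C I_C = 22.779×0.506 + 41.818×3.88 + 35.868×0.706 = 11.526 + 162.25 + 25.323 = 199.10 W.
Ideal ⇒ P_in = P_out, so I_p = P_out/V_p = 199.10/230 = 0.866 A.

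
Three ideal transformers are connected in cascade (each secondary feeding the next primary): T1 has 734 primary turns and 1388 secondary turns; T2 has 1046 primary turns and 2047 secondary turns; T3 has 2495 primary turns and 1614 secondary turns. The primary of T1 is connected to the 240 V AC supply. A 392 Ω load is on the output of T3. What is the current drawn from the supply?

After T1: V = 240.00 × 1388/734 = 453.84 V.
After T2: V = 453.84 × 2047/1046 = 888.16 V.
After T3: V = 888.16 × 1614/2495 = 574.54 V.
I_load = 574.54/392 = 1.4657 A, so P_out = 574.54 × 1.4657 = 842.10 W.
All ideal ⇒ P_in = P_out, so I_supply = 842.10/240 = 3.51 A.

I_supply ≈ 3.51 A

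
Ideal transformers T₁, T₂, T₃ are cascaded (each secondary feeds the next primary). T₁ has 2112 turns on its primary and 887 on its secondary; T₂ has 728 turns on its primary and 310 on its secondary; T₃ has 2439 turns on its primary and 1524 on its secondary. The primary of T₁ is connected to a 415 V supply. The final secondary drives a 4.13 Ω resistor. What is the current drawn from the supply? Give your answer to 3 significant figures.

I_supply ≈ 1.25 A

After T₁: V = 415.00 × 887/2112 = 174.29 V.
After T₂: V = 174.29 × 310/728 = 74.218 V.
After T₃: V = 74.218 × 1524/2439 = 46.375 V.
I_load = 46.375/4.13 = 11.229 A, so P_out = 46.375 × 11.229 = 520.73 W.
All ideal ⇒ P_in = P_out, so I_supply = 520.73/415 = 1.25 A.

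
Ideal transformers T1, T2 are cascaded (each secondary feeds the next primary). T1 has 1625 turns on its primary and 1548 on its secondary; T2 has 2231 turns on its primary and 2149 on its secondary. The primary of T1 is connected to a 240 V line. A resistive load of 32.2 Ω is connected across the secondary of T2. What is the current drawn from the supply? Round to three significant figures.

Secondary of T1: V = 240.00 × 1548/1625 = 228.63 V.
Secondary of T2: V = 228.63 × 2149/2231 = 220.22 V.
I_load = 220.22/32.2 = 6.8393 A, so P_out = 220.22 × 6.8393 = 1506.2 W.
All ideal ⇒ P_in = P_out, so I_supply = 1506.2/240 = 6.28 A.

I_supply ≈ 6.28 A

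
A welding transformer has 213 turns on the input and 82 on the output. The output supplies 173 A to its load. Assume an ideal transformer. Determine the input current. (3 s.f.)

For an ideal transformer I_in/I_out = N_out/N_in, so I_in = 173 × 82/213 = 66.6 A.

I_in ≈ 66.6 A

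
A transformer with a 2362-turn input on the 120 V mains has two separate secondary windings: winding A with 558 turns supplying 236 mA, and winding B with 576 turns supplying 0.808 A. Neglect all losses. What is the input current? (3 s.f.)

V_A = 120 × 558/2362 = 28.349 V; V_B = 120 × 576/2362 = 29.263 V.
P_out = V_A I_A + V_B I_B = 28.349×0.236 + 29.263×0.808 = 6.6903 + 23.645 = 30.335 W.
Ideal ⇒ P_in = P_out, so I_in = P_out/V_in = 30.335/120 = 0.253 A.

I_in ≈ 0.253 A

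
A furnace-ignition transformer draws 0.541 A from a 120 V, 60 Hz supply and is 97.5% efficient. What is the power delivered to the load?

P_in = V_p I_p = 120 × 0.541 = 64.920 W.
P_out = η P_in = 0.975 × 64.920 = 63.3 W.

P_out ≈ 63.3 W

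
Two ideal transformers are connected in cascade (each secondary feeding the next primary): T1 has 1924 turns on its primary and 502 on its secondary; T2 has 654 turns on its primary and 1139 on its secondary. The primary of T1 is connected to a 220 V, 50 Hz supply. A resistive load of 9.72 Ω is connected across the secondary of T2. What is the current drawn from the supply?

I_supply ≈ 4.67 A

Secondary of T1: V = 220.00 × 502/1924 = 57.401 V.
Secondary of T2: V = 57.401 × 1139/654 = 99.969 V.
I_load = 99.969/9.72 = 10.285 A, so P_out = 99.969 × 10.285 = 1028.2 W.
All ideal ⇒ P_in = P_out, so I_supply = 1028.2/220 = 4.67 A.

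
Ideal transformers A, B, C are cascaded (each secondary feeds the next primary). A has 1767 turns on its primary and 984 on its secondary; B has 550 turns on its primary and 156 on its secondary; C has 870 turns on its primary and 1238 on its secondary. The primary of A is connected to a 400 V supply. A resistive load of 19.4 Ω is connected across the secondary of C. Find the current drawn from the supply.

After A: V = 400.00 × 984/1767 = 222.75 V.
After B: V = 222.75 × 156/550 = 63.180 V.
After C: V = 63.180 × 1238/870 = 89.905 V.
I_load = 89.905/19.4 = 4.6343 A, so P_out = 89.905 × 4.6343 = 416.64 W.
All ideal ⇒ P_in = P_out, so I_supply = 416.64/400 = 1.04 A.

I_supply ≈ 1.04 A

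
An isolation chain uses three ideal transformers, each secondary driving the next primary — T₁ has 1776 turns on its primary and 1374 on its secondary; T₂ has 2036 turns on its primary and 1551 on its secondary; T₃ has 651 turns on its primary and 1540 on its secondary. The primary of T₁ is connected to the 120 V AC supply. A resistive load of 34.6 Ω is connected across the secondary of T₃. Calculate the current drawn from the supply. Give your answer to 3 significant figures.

Secondary of T₁: V = 120.00 × 1374/1776 = 92.838 V.
Secondary of T₂: V = 92.838 × 1551/2036 = 70.723 V.
Secondary of T₃: V = 70.723 × 1540/651 = 167.30 V.
I_load = 167.30/34.6 = 4.8353 A, so P_out = 167.30 × 4.8353 = 808.95 W.
All ideal ⇒ P_in = P_out, so I_supply = 808.95/120 = 6.74 A.

I_supply ≈ 6.74 A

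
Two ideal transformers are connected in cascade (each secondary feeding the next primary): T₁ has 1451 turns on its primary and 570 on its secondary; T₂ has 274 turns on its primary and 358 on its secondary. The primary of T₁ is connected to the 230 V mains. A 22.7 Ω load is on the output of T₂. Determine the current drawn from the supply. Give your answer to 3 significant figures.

After T₁: V = 230.00 × 570/1451 = 90.351 V.
After T₂: V = 90.351 × 358/274 = 118.05 V.
I_load = 118.05/22.7 = 5.2005 A, so P_out = 118.05 × 5.2005 = 613.92 W.
All ideal ⇒ P_in = P_out, so I_supply = 613.92/230 = 2.67 A.

I_supply ≈ 2.67 A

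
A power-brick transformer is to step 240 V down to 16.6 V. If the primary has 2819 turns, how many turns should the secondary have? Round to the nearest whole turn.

N_s = 195 turns

N_s/N_p = V_s/V_p, so N_s = 2819 × 16.6/240 = 195.0 ≈ 195 turns.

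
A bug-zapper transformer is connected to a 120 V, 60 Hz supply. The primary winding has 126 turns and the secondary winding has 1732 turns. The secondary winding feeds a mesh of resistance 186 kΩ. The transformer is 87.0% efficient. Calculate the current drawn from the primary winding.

I_p ≈ 0.140 A

V_s = 120 × 1732/126 = 1649.5 V.
I_s = V_s/R = 1649.5/186000 = 0.0088684 A.
P_out = V_s I_s = 1649.5 × 0.0088684 = 14.629 W.
P_in = P_out/η = 14.629/0.870 = 16.815 W.
I_p = P_in/V_p = 16.815/120 = 0.140 A.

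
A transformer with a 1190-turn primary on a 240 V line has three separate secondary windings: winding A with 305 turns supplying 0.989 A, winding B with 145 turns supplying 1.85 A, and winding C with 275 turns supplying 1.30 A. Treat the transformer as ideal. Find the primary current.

V_A = 240 × 305/1190 = 61.513 V; V_B = 240 × 145/1190 = 29.244 V; V_C = 240 × 275/1190 = 55.462 V.
P_out = V_A I_A + V_B I_B + V_C I_C = 61.513×0.989 + 29.244×1.85 + 55.462×1.30 = 60.836 + 54.101 + 72.101 = 187.04 W.
Ideal ⇒ P_in = P_out, so I_p = P_out/V_p = 187.04/240 = 0.779 A.

I_p ≈ 0.779 A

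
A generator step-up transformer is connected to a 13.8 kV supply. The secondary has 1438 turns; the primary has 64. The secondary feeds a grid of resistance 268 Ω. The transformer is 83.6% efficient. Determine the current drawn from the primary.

I_p ≈ 31100 A

V_s = 13800 × 1438/64 = 310070 V.
I_s = V_s/R = 310070/268 = 1157.0 A.
P_out = V_s I_s = 310070 × 1157.0 = 3.5874×10^8 W.
P_in = P_out/η = 3.5874×10^8/0.836 = 4.2912×10^8 W.
I_p = P_in/V_p = 4.2912×10^8/13800 = 31100 A.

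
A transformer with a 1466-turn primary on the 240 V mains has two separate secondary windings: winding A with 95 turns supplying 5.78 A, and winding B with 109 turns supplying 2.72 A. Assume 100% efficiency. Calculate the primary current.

I_p ≈ 0.577 A

V_A = 240 × 95/1466 = 15.553 V; V_B = 240 × 109/1466 = 17.844 V.
P_out = V_A I_A + V_B I_B = 15.553×5.78 + 17.844×2.72 = 89.894 + 48.537 = 138.43 W.
Ideal ⇒ P_in = P_out, so I_p = P_out/V_p = 138.43/240 = 0.577 A.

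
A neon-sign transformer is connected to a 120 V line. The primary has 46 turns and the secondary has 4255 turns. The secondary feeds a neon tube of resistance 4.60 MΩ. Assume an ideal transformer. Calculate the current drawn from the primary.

V_s = V_p × N_s/N_p = 120 × 4255/46 = 11100 V.
I_s = V_s/R = 11100/(4.60×10^6) = 0.0024130 A.
For an ideal transformer I_p N_p = I_s N_s, so I_p = 0.0024130 × 4255/46 = 0.223 A.

I_p ≈ 0.223 A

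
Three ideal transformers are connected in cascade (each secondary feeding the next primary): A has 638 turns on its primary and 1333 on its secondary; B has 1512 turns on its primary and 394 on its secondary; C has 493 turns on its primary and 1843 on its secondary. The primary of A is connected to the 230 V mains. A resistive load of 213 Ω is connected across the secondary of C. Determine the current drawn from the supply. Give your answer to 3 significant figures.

Secondary of A: V = 230.00 × 1333/638 = 480.55 V.
Secondary of B: V = 480.55 × 394/1512 = 125.22 V.
Secondary of C: V = 125.22 × 1843/493 = 468.12 V.
I_load = 468.12/213 = 2.1978 A, so P_out = 468.12 × 2.1978 = 1028.8 W.
All ideal ⇒ P_in = P_out, so I_supply = 1028.8/230 = 4.47 A.

I_supply ≈ 4.47 A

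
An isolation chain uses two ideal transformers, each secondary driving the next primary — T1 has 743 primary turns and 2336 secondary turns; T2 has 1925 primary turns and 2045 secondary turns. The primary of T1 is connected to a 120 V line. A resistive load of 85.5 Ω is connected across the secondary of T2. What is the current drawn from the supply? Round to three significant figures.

I_supply ≈ 15.7 A

After T1: V = 120.00 × 2336/743 = 377.28 V.
After T2: V = 377.28 × 2045/1925 = 400.80 V.
I_load = 400.80/85.5 = 4.6877 A, so P_out = 400.80 × 4.6877 = 1878.8 W.
All ideal ⇒ P_in = P_out, so I_supply = 1878.8/120 = 15.7 A.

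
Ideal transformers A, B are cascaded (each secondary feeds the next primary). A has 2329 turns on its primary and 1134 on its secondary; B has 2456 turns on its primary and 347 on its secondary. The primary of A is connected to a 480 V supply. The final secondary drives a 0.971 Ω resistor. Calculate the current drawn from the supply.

After A: V = 480.00 × 1134/2329 = 233.71 V.
After B: V = 233.71 × 347/2456 = 33.021 V.
I_load = 33.021/0.971 = 34.007 A, so P_out = 33.021 × 34.007 = 1122.9 W.
All ideal ⇒ P_in = P_out, so I_supply = 1122.9/480 = 2.34 A.

I_supply ≈ 2.34 A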